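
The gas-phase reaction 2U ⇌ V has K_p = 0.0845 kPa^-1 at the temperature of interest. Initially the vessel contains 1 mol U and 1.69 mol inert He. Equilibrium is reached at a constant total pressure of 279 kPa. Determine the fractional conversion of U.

Basis: 1 mol U initially; let X = conversion of U. Extent ξ = 0.5X.
Species balance: n_U = 1 − X; n_V = 0.5X; n_I = 1.69 (inert).
Total moles n_T = 2.69 − 0.5X.
With p_i = (n_i/n_T)P, K_p = p_V / (p_U^2).
Substituting and setting equal to 0.0845 kPa^-1 gives a polynomial in X; the root in (0,1) is X = 0.803.

X = 0.803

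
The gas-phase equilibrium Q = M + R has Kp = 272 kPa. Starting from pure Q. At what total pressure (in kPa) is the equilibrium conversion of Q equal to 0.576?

P = 548 kPa

Basis: 1 mol Q initially; let X = conversion of Q. Extent ξ = X.
Mole table: n_Q = 1 − X; n_M = X; n_R = X.
Total moles n_T = 1 + X.
Kp = p_M p_R / (p_Q) with p_i = (n_i/n_T)·P.
At X = 0.576: the mole-fraction product g(X) = Π y_i^ν_i = 0.4965. Since Kp = g(X)·P^{1}, P = (Kp/g)^(1/1) = (272/0.4965)^(1/1) = 548 kPa.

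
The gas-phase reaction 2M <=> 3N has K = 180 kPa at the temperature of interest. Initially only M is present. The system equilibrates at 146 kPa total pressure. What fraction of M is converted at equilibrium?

Basis: 1 mol M initially; let X = conversion of M. Extent ξ = 0.5X.
Moles: n_M = 1 − X; n_N = 1.5X.
n_T = Σnᵢ = 1 + 0.5X.
y_i = n_i/n_T, p_i = y_i·P. K = p_N^3 / (p_M^2).
Setting this equal to 180 kPa and taking the physical root (0 < X < 1) gives X = 0.491.

X = 0.491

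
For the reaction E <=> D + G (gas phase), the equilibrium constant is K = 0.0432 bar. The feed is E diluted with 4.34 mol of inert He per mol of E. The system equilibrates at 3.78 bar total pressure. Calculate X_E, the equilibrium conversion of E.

X = 0.222

Let X = conversion of E (basis 1 mol E); extent of reaction ξ = X.
Moles: n_E = 1 − X; n_D = X; n_G = X; n_I = 4.34 (inert).
Total moles n_T = 5.34 + X.
With p_i = (n_i/n_T)P, K = p_D p_G / (p_E).
Equating to 0.0432 bar and solving on 0 < X < 1: X = 0.222.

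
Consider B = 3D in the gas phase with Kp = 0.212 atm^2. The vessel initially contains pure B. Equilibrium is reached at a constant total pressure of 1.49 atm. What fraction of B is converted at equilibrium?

X = 0.174

Let X = conversion of B (basis 1 mol B); extent of reaction ξ = X.
At extent ξ: n_B = 1 − X; n_D = 3X.
Total moles n_T = 1 + 2X.
Mole fractions y_i = n_i/n_T; Kp = p_D^3 / (p_B) with p_i = y_i·P.
This yields a degree-3 equation in X; solving on (0,1), X = 0.174.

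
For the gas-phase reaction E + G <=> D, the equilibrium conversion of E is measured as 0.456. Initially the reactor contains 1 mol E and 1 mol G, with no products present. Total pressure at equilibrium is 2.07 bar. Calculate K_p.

Let X = conversion of E (basis 1 mol E); extent of reaction ξ = X.
Species balance: n_E = 1 − X; n_G = 1 − X; n_D = X.
Summing: n_T = 2 − X.
At X = 0.456: n_E = 0.544, n_G = 0.544, n_D = 0.456, n_T = 1.54.
p_i = (n_i/n_T)·P. K_p = p_D / (p_E p_G) = 1.15 bar^-1.

K_p = 1.15 bar^-1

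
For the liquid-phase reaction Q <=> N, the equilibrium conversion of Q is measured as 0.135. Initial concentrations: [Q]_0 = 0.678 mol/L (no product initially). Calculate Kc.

Kc = 0.156

Let X = conversion of Q.
Concentrations: [Q] = 0.678 − 0.678X; [N] = 0.678X.
At X = 0.135: [Q] = 0.586, [N] = 0.0915.
Kc = [N] / ([Q]) = 0.156.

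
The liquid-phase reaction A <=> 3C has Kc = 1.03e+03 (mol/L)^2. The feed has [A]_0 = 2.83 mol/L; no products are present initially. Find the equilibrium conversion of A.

X = 0.864

Let X = conversion of A; extent ξ = 2.83·X mol/L.
Concentrations: [A] = 2.83 − 2.83X; [C] = 8.49X.
Kc = [C]^3 / ([A]).
Equating to 1.03e+03 (mol/L)^2: the physical root is X = 0.864.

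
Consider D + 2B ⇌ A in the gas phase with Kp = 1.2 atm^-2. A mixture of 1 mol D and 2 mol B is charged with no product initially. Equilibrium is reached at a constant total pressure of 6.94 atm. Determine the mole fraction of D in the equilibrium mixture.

Take 1 mol D as basis and let X be its fractional conversion, so ξ = X.
Species balance: n_D = 1 − X; n_B = 2 − 2X; n_A = X.
Total moles n_T = 3 − 2X.
Mole fractions y_i = n_i/n_T; Kp = p_A / (p_D p_B^2) with p_i = y_i·P.
Equating to 1.2 atm^-2 and solving on 0 < X < 1: X = 0.812.
Then n_D = 0.188, n_T = 1.38, so y_D = 0.137.

y_D = 0.137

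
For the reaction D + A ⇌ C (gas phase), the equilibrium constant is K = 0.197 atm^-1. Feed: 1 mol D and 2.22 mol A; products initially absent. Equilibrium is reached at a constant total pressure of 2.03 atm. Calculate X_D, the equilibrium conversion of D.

Let X = conversion of D (basis 1 mol D); extent of reaction ξ = X.
Species balance: n_D = 1 − X; n_A = 2.22 − X; n_C = X.
n_T = Σnᵢ = 3.22 − X.
y_i = n_i/n_T, p_i = y_i·P. K = p_C / (p_D p_A).
Equating to 0.197 atm^-1 and solving on 0 < X < 1: X = 0.211.

X = 0.211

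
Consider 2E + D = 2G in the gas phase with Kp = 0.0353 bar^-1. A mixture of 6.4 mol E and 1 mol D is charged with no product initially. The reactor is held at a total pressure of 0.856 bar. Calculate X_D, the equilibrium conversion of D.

Basis: 1 mol D initially; let X = conversion of D. Extent ξ = X.
Species balance: n_E = 6.4 − 2X; n_D = 1 − X; n_G = 2X.
n_T = Σnᵢ = 7.4 − X.
With p_i = (n_i/n_T)P, Kp = p_G^2 / (p_E^2 p_D).
Setting this equal to 0.0353 bar^-1 and taking the physical root (0 < X < 1) gives X = 0.177.

X = 0.177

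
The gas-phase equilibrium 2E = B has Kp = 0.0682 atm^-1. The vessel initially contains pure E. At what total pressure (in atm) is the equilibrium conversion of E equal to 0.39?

P = 6.19 atm

Take 1 mol E as basis and let X be its fractional conversion, so ξ = 0.5X.
At extent ξ: n_E = 1 − X; n_B = 0.5X.
Total moles n_T = 1 − 0.5X.
Kp = p_B / (p_E^2) with p_i = (n_i/n_T)·P.
At X = 0.39: the mole-fraction product g(X) = Π y_i^ν_i = 0.4219. Since Kp = g(X)·P^{-1}, P = (g/Kp)^(1/1) = (0.4219/0.0682)^(1/1) = 6.19 atm.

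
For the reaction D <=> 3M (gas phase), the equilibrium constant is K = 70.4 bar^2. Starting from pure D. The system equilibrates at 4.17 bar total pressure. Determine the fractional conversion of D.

Take 1 mol D as basis and let X be its fractional conversion, so ξ = X.
At extent ξ: n_D = 1 − X; n_M = 3X.
n_T = Σnᵢ = 1 + 2X.
y_i = n_i/n_T, p_i = y_i·P. K = p_M^3 / (p_D).
This yields a degree-3 equation in X; solving on (0,1), X = 0.652.

X = 0.652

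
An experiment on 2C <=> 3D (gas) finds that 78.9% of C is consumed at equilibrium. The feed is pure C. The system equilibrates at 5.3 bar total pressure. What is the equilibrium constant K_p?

K_p = 142 bar

Basis: 1 mol C initially; let X = conversion of C. Extent ξ = 0.5X.
Mole table: n_C = 1 − X; n_D = 1.5X.
Summing: n_T = 1 + 0.5X.
At X = 0.789: n_C = 0.211, n_D = 1.18, n_T = 1.39.
p_i = (n_i/n_T)·P. K_p = p_D^3 / (p_C^2) = 142 bar.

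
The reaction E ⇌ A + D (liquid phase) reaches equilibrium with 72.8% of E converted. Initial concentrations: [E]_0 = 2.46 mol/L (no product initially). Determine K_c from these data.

Let X = conversion of E.
Concentrations: [E] = 2.46 − 2.46X; [A] = 2.46X; [D] = 2.46X.
At X = 0.728: [E] = 0.669, [A] = 1.79, [D] = 1.79.
K_c = [A] [D] / ([E]) = 4.79 mol/L.

K_c = 4.79 mol/L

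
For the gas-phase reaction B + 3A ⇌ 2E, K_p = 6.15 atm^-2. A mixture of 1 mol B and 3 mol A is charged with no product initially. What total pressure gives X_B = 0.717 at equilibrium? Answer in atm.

P = 3.57 atm

Basis: 1 mol B initially; let X = conversion of B. Extent ξ = X.
Species balance: n_B = 1 − X; n_A = 3 − 3X; n_E = 2X.
Summing: n_T = 4 − 2X.
K_p = p_E^2 / (p_B p_A^3) with p_i = (n_i/n_T)·P.
At X = 0.717: the mole-fraction product g(X) = Π y_i^ν_i = 78.18. Since K_p = g(X)·P^{-2}, P = (g/K_p)^(1/2) = (78.18/6.15)^(1/2) = 3.57 atm.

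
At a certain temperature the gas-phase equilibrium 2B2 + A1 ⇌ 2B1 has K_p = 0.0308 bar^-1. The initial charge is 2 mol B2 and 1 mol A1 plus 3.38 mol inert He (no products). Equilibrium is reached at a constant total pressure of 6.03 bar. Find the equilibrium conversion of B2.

Let X = conversion of B2 (basis 2 mol B2); extent of reaction ξ = X.
Species balance: n_B2 = 2 − 2X; n_A1 = 1 − X; n_B1 = 2X; n_I = 3.38 (inert).
n_T = Σnᵢ = 6.38 − X.
y_i = n_i/n_T, p_i = y_i·P. K_p = p_B1^2 / (p_B2^2 p_A1).
Substituting and setting equal to 0.0308 bar^-1 gives a polynomial in X; the root in (0,1) is X = 0.138.

X = 0.138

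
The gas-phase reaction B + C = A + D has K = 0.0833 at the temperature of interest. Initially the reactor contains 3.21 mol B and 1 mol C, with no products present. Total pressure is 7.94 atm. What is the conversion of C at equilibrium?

Let X = conversion of C (basis 1 mol C); extent of reaction ξ = X.
At extent ξ: n_B = 3.21 − X; n_C = 1 − X; n_A = X; n_D = X.
n_T stays at 4.21 (no change in mole number).
With p_i = (n_i/n_T)P, K = p_A p_D / (p_B p_C).
Substituting and setting equal to 0.0833 gives a polynomial in X; the root in (0,1) is X = 0.382.

X = 0.382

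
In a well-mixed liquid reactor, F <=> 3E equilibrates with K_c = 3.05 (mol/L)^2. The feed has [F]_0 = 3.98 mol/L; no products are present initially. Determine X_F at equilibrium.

X = 0.180

Let X = conversion of F; extent ξ = 3.98·X mol/L.
Concentrations: [F] = 3.98 − 3.98X; [E] = 11.9X.
K_c = [E]^3 / ([F]).
This equals 3.05 at X = 0.180 (the root in 0 < X < 1).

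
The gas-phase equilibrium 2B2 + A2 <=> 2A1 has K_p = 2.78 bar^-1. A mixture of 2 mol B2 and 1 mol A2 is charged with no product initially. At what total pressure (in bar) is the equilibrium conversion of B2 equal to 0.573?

P = 3.68 bar

Take 2 mol B2 as basis and let X be its fractional conversion, so ξ = X.
At extent ξ: n_B2 = 2 − 2X; n_A2 = 1 − X; n_A1 = 2X.
Summing: n_T = 3 − X.
K_p = p_A1^2 / (p_B2^2 p_A2) with p_i = (n_i/n_T)·P.
At X = 0.573: the mole-fraction product g(X) = Π y_i^ν_i = 10.24. Since K_p = g(X)·P^{-1}, P = (g/K_p)^(1/1) = (10.24/2.78)^(1/1) = 3.68 bar.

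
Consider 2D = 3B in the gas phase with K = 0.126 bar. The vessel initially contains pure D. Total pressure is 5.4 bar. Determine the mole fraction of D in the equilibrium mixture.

Take 1 mol D as basis and let X be its fractional conversion, so ξ = 0.5X.
Moles: n_D = 1 − X; n_B = 1.5X.
Summing: n_T = 1 + 0.5X.
y_i = n_i/n_T, p_i = y_i·P. K = p_B^3 / (p_D^2).
Setting this equal to 0.126 bar and taking the physical root (0 < X < 1) gives X = 0.173.
Then n_D = 0.827, n_T = 1.09, so y_D = 0.762.

y_D = 0.762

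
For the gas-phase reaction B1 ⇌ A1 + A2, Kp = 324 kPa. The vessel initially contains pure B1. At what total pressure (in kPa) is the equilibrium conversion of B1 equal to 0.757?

Take 1 mol B1 as basis and let X be its fractional conversion, so ξ = X.
Moles: n_B1 = 1 − X; n_A1 = X; n_A2 = X.
n_T = Σnᵢ = 1 + X.
Kp = p_A1 p_A2 / (p_B1) with p_i = (n_i/n_T)·P.
At X = 0.757: the mole-fraction product g(X) = Π y_i^ν_i = 1.342. Since Kp = g(X)·P^{1}, P = (Kp/g)^(1/1) = (324/1.342)^(1/1) = 241 kPa.

P = 241 kPa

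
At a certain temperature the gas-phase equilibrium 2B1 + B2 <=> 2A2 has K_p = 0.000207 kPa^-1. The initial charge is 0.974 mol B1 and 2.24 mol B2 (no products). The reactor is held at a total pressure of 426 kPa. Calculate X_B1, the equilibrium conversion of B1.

X = 0.198

Take 0.974 mol B1 as basis and let X be its fractional conversion, so ξ = 0.487X.
Mole table: n_B1 = 0.974 − 0.974X; n_B2 = 2.24 − 0.487X; n_A2 = 0.974X.
Total moles n_T = 3.21 − 0.487X.
y_i = n_i/n_T, p_i = y_i·P. K_p = p_A2^2 / (p_B1^2 p_B2).
Equating to 0.000207 kPa^-1 and solving on 0 < X < 1: X = 0.198.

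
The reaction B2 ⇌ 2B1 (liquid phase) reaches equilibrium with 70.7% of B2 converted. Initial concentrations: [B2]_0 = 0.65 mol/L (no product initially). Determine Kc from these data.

Kc = 4.44 mol/L

Let X = conversion of B2.
Concentrations: [B2] = 0.65 − 0.65X; [B1] = 1.3X.
At X = 0.707: [B2] = 0.19, [B1] = 0.919.
Kc = [B1]^2 / ([B2]) = 4.44 mol/L.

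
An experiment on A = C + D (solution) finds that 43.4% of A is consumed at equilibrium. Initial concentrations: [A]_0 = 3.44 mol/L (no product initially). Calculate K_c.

Let X = conversion of A.
Concentrations: [A] = 3.44 − 3.44X; [C] = 3.44X; [D] = 3.44X.
At X = 0.434: [A] = 1.95, [C] = 1.49, [D] = 1.49.
K_c = [C] [D] / ([A]) = 1.14 mol/L.

K_c = 1.14 mol/L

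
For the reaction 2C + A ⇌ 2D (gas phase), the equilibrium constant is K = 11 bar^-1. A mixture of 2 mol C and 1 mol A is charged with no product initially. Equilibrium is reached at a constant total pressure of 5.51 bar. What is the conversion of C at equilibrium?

Take 2 mol C as basis and let X be its fractional conversion, so ξ = X.
At extent ξ: n_C = 2 − 2X; n_A = 1 − X; n_D = 2X.
n_T = Σnᵢ = 3 − X.
Mole fractions y_i = n_i/n_T; K = p_D^2 / (p_C^2 p_A) with p_i = y_i·P.
Substituting and setting equal to 11 bar^-1 gives a polynomial in X; the root in (0,1) is X = 0.729.

X = 0.729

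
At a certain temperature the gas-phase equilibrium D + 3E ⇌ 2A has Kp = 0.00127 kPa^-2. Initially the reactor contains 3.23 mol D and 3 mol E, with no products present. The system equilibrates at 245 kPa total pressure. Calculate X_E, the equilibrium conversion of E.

X = 0.781

Take 3 mol E as basis and let X be its fractional conversion, so ξ = X.
At extent ξ: n_D = 3.23 − X; n_E = 3 − 3X; n_A = 2X.
n_T = Σnᵢ = 6.23 − 2X.
Mole fractions y_i = n_i/n_T; Kp = p_A^2 / (p_D p_E^3) with p_i = y_i·P.
Substituting and setting equal to 0.00127 kPa^-2 gives a polynomial in X; the root in (0,1) is X = 0.781.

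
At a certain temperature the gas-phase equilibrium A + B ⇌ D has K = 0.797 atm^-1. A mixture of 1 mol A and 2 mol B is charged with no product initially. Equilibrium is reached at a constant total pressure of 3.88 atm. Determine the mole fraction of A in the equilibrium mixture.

Take 1 mol A as basis and let X be its fractional conversion, so ξ = X.
Species balance: n_A = 1 − X; n_B = 2 − X; n_D = X.
Total moles n_T = 3 − X.
y_i = n_i/n_T, p_i = y_i·P. K = p_D / (p_A p_B).
Substituting and setting equal to 0.797 atm^-1 gives a polynomial in X; the root in (0,1) is X = 0.641.
Then n_A = 0.359, n_T = 2.36, so y_A = 0.152.

y_A = 0.152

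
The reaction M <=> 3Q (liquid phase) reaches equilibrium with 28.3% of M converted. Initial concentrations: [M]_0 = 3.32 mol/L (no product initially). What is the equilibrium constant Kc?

Kc = 9.41 (mol/L)^2

Let X = conversion of M.
Concentrations: [M] = 3.32 − 3.32X; [Q] = 9.96X.
At X = 0.283: [M] = 2.38, [Q] = 2.82.
Kc = [Q]^3 / ([M]) = 9.41 (mol/L)^2.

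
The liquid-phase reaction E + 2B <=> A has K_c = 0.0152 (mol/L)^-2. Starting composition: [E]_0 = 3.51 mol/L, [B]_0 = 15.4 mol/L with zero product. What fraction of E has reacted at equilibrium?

Let X = conversion of E; extent ξ = 3.51·X mol/L.
Concentrations: [E] = 3.51 − 3.51X; [B] = 15.4 − 7.02X; [A] = 3.51X.
K_c = [A] / ([E] [B]^2).
Solving K_c = 0.0152 for X ∈ (0,1): X = 0.643.

X = 0.643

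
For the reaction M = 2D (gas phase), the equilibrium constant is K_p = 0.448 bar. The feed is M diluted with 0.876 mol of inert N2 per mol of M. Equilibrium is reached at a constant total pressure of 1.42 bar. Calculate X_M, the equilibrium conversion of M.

X = 0.340

Let X = conversion of M (basis 1 mol M); extent of reaction ξ = X.
Moles: n_M = 1 − X; n_D = 2X; n_I = 0.876 (inert).
Summing: n_T = 1.88 + X.
Mole fractions y_i = n_i/n_T; K_p = p_D^2 / (p_M) with p_i = y_i·P.
Equating to 0.448 bar and solving on 0 < X < 1: X = 0.340.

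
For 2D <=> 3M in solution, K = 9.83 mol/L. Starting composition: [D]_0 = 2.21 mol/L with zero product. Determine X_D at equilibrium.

Let X = conversion of D; extent ξ = 2.21X/2 mol/L.
Concentrations: [D] = 2.21 − 2.21X; [M] = 3.31X.
K = [M]^3 / ([D]^2).
This equals 9.83 at X = 0.598 (the root in 0 < X < 1).

X = 0.598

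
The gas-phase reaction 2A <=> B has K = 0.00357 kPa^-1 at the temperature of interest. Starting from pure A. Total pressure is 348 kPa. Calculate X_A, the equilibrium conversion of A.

Let X = conversion of A (basis 1 mol A); extent of reaction ξ = 0.5X.
Mole table: n_A = 1 − X; n_B = 0.5X.
Total moles n_T = 1 − 0.5X.
With p_i = (n_i/n_T)P, K = p_B / (p_A^2).
Substituting and setting equal to 0.00357 kPa^-1 gives a polynomial in X; the root in (0,1) is X = 0.591.

X = 0.591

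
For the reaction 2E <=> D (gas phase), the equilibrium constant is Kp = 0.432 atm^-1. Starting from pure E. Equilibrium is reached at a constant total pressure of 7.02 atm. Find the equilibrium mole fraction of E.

y_E = 0.433

Take 1 mol E as basis and let X be its fractional conversion, so ξ = 0.5X.
Species balance: n_E = 1 − X; n_D = 0.5X.
Total moles n_T = 1 − 0.5X.
Mole fractions y_i = n_i/n_T; Kp = p_D / (p_E^2) with p_i = y_i·P.
Equating to 0.432 atm^-1 and solving on 0 < X < 1: X = 0.724.
Then n_E = 0.276, n_T = 0.638, so y_E = 0.433.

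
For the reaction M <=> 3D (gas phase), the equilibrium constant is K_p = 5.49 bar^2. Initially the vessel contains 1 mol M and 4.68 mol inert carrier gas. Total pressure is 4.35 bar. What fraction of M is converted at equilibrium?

X = 0.591

Take 1 mol M as basis and let X be its fractional conversion, so ξ = X.
Moles: n_M = 1 − X; n_D = 3X; n_I = 4.68 (inert).
n_T = Σnᵢ = 5.68 + 2X.
y_i = n_i/n_T, p_i = y_i·P. K_p = p_D^3 / (p_M).
Substituting and setting equal to 5.49 bar^2 gives a polynomial in X; the root in (0,1) is X = 0.591.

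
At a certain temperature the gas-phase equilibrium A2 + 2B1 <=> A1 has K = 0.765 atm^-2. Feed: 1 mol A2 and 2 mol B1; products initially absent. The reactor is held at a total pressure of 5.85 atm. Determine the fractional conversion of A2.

X = 0.747

Take 1 mol A2 as basis and let X be its fractional conversion, so ξ = X.
Moles: n_A2 = 1 − X; n_B1 = 2 − 2X; n_A1 = X.
Total moles n_T = 3 − 2X.
y_i = n_i/n_T, p_i = y_i·P. K = p_A1 / (p_A2 p_B1^2).
Substituting and setting equal to 0.765 atm^-2 gives a polynomial in X; the root in (0,1) is X = 0.747.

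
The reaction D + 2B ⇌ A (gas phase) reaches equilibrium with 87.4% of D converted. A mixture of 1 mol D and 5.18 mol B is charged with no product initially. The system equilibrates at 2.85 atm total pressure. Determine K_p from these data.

Take 1 mol D as basis and let X be its fractional conversion, so ξ = X.
Species balance: n_D = 1 − X; n_B = 5.18 − 2X; n_A = X.
n_T = Σnᵢ = 6.18 − 2X.
At X = 0.874: n_D = 0.126, n_B = 3.43, n_A = 0.874, n_T = 4.43.
p_i = (n_i/n_T)·P. K_p = p_A / (p_D p_B^2) = 1.42 atm^-2.

K_p = 1.42 atm^-2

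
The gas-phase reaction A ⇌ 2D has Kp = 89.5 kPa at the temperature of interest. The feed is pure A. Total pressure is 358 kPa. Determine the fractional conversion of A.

Let X = conversion of A (basis 1 mol A); extent of reaction ξ = X.
Mole table: n_A = 1 − X; n_D = 2X.
Total moles n_T = 1 + X.
Mole fractions y_i = n_i/n_T; Kp = p_D^2 / (p_A) with p_i = y_i·P.
This yields a degree-2 equation in X; solving on (0,1), X = 0.243.

X = 0.243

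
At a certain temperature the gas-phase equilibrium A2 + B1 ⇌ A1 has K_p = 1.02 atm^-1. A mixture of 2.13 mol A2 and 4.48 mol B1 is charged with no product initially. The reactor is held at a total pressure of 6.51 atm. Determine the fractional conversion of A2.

X = 0.790

Take 2.13 mol A2 as basis and let X be its fractional conversion, so ξ = 2.13X.
Moles: n_A2 = 2.13 − 2.13X; n_B1 = 4.48 − 2.13X; n_A1 = 2.13X.
Summing: n_T = 6.61 − 2.13X.
Mole fractions y_i = n_i/n_T; K_p = p_A1 / (p_A2 p_B1) with p_i = y_i·P.
Setting this equal to 1.02 atm^-1 and taking the physical root (0 < X < 1) gives X = 0.790.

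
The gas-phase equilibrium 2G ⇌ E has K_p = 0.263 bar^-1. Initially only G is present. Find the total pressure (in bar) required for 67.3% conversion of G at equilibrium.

Take 1 mol G as basis and let X be its fractional conversion, so ξ = 0.5X.
At extent ξ: n_G = 1 − X; n_E = 0.5X.
n_T = Σnᵢ = 1 − 0.5X.
K_p = p_E / (p_G^2) with p_i = (n_i/n_T)·P.
At X = 0.673: the mole-fraction product g(X) = Π y_i^ν_i = 2.088. Since K_p = g(X)·P^{-1}, P = (g/K_p)^(1/1) = (2.088/0.263)^(1/1) = 7.94 bar.

P = 7.94 bar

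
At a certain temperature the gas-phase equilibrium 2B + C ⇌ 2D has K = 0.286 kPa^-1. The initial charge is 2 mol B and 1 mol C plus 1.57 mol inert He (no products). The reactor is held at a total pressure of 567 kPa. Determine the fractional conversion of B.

X = 0.761

Basis: 2 mol B initially; let X = conversion of B. Extent ξ = X.
Moles: n_B = 2 − 2X; n_C = 1 − X; n_D = 2X; n_I = 1.57 (inert).
n_T = Σnᵢ = 4.57 − X.
y_i = n_i/n_T, p_i = y_i·P. K = p_D^2 / (p_B^2 p_C).
Setting this equal to 0.286 kPa^-1 and taking the physical root (0 < X < 1) gives X = 0.761.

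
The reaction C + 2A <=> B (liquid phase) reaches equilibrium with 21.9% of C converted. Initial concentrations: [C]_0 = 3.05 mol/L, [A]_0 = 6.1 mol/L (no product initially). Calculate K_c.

K_c = 0.0124 (mol/L)^-2

Let X = conversion of C.
Concentrations: [C] = 3.05 − 3.05X; [A] = 6.1 − 6.1X; [B] = 3.05X.
At X = 0.219: [C] = 2.38, [A] = 4.76, [B] = 0.668.
K_c = [B] / ([C] [A]^2) = 0.0124 (mol/L)^-2.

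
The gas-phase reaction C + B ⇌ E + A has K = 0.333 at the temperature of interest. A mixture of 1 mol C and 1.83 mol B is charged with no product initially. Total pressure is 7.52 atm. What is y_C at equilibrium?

y_C = 0.183

Basis: 1 mol C initially; let X = conversion of C. Extent ξ = X.
At extent ξ: n_C = 1 − X; n_B = 1.83 − X; n_E = X; n_A = X.
n_T stays at 2.83 (no change in mole number).
y_i = n_i/n_T, p_i = y_i·P. K = p_E p_A / (p_C p_B).
Substituting and setting equal to 0.333 gives a polynomial in X; the root in (0,1) is X = 0.482.
Then n_C = 0.518, n_T = 2.83, so y_C = 0.183.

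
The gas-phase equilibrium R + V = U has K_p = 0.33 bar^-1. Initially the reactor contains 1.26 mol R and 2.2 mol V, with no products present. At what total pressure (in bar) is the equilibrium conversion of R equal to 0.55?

P = 6.8 bar

Let X = conversion of R (basis 1.26 mol R); extent of reaction ξ = 1.26X.
Mole table: n_R = 1.26 − 1.26X; n_V = 2.2 − 1.26X; n_U = 1.26X.
Summing: n_T = 3.46 − 1.26X.
K_p = p_U / (p_R p_V) with p_i = (n_i/n_T)·P.
At X = 0.55: the mole-fraction product g(X) = Π y_i^ν_i = 2.244. Since K_p = g(X)·P^{-1}, P = (g/K_p)^(1/1) = (2.244/0.33)^(1/1) = 6.8 bar.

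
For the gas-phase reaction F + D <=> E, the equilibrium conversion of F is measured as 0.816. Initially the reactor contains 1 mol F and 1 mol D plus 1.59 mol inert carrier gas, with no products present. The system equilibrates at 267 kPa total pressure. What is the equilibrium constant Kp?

Let X = conversion of F (basis 1 mol F); extent of reaction ξ = X.
Moles: n_F = 1 − X; n_D = 1 − X; n_E = X; n_I = 1.59 (inert).
Total moles n_T = 3.59 − X.
At X = 0.816: n_F = 0.184, n_D = 0.184, n_E = 0.816, n_T = 2.77.
p_i = (n_i/n_T)·P. Kp = p_E / (p_F p_D) = 0.25 kPa^-1.

Kp = 0.25 kPa^-1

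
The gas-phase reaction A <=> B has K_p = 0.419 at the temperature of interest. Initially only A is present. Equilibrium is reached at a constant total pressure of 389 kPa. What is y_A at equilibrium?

y_A = 0.705

Basis: 1 mol A initially; let X = conversion of A. Extent ξ = X.
Species balance: n_A = 1 − X; n_B = X.
n_T stays at 1 (no change in mole number).
With p_i = (n_i/n_T)P, K_p = p_B / (p_A).
Equating to 0.419 and solving on 0 < X < 1: X = 0.295.
Then n_A = 0.705, n_T = 1, so y_A = 0.705.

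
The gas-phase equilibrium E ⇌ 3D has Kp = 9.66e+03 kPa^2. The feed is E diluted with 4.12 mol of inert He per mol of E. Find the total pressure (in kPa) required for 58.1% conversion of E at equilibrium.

Let X = conversion of E (basis 1 mol E); extent of reaction ξ = X.
Moles: n_E = 1 − X; n_D = 3X; n_I = 4.12 (inert).
Summing: n_T = 5.12 + 2X.
Kp = p_D^3 / (p_E) with p_i = (n_i/n_T)·P.
At X = 0.581: the mole-fraction product g(X) = Π y_i^ν_i = 0.3202. Since Kp = g(X)·P^{2}, P = (Kp/g)^(1/2) = (9.66e+03/0.3202)^(1/2) = 174 kPa.

P = 174 kPa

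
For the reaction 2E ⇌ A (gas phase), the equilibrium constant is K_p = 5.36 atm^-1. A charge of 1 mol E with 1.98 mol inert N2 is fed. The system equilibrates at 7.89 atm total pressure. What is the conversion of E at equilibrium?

Let X = conversion of E (basis 1 mol E); extent of reaction ξ = 0.5X.
Mole table: n_E = 1 − X; n_A = 0.5X; n_I = 1.98 (inert).
Summing: n_T = 2.98 − 0.5X.
Mole fractions y_i = n_i/n_T; K_p = p_A / (p_E^2) with p_i = y_i·P.
Equating to 5.36 atm^-1 and solving on 0 < X < 1: X = 0.841.

X = 0.841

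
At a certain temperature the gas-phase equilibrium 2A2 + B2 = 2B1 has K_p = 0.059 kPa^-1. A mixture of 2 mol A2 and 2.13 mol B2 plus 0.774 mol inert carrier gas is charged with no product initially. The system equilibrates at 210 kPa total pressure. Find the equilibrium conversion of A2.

X = 0.674

Take 2 mol A2 as basis and let X be its fractional conversion, so ξ = X.
Mole table: n_A2 = 2 − 2X; n_B2 = 2.13 − X; n_B1 = 2X; n_I = 0.774 (inert).
Total moles n_T = 4.9 − X.
Mole fractions y_i = n_i/n_T; K_p = p_B1^2 / (p_A2^2 p_B2) with p_i = y_i·P.
Substituting and setting equal to 0.059 kPa^-1 gives a polynomial in X; the root in (0,1) is X = 0.674.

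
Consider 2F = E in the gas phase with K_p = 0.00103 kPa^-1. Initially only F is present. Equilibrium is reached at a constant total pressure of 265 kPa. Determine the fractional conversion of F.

Basis: 1 mol F initially; let X = conversion of F. Extent ξ = 0.5X.
At extent ξ: n_F = 1 − X; n_E = 0.5X.
Total moles n_T = 1 − 0.5X.
y_i = n_i/n_T, p_i = y_i·P. K_p = p_E / (p_F^2).
Substituting and setting equal to 0.00103 kPa^-1 gives a polynomial in X; the root in (0,1) is X = 0.309.

X = 0.309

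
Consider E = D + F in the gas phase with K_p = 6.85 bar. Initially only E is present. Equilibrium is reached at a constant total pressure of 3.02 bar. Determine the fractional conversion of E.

Take 1 mol E as basis and let X be its fractional conversion, so ξ = X.
Mole table: n_E = 1 − X; n_D = X; n_F = X.
n_T = Σnᵢ = 1 + X.
Mole fractions y_i = n_i/n_T; K_p = p_D p_F / (p_E) with p_i = y_i·P.
Equating to 6.85 bar and solving on 0 < X < 1: X = 0.833.

X = 0.833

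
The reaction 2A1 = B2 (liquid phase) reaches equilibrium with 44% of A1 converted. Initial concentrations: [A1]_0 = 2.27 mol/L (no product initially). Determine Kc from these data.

Kc = 0.309 L/mol

Let X = conversion of A1.
Concentrations: [A1] = 2.27 − 2.27X; [B2] = 1.14X.
At X = 0.44: [A1] = 1.27, [B2] = 0.499.
Kc = [B2] / ([A1]^2) = 0.309 L/mol.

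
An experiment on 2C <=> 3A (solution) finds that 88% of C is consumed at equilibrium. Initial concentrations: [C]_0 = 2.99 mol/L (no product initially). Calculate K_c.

Let X = conversion of C.
Concentrations: [C] = 2.99 − 2.99X; [A] = 4.49X.
At X = 0.88: [C] = 0.359, [A] = 3.95.
K_c = [A]^3 / ([C]^2) = 478 mol/L.

K_c = 478 mol/L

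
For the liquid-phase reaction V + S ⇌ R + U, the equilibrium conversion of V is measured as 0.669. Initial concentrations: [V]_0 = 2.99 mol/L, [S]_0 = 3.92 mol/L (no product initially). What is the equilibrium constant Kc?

Let X = conversion of V.
Concentrations: [V] = 2.99 − 2.99X; [S] = 3.92 − 2.99X; [R] = 2.99X; [U] = 2.99X.
At X = 0.669: [V] = 0.99, [S] = 1.92, [R] = 2, [U] = 2.
Kc = [R] [U] / ([V] [S]) = 2.11.

Kc = 2.11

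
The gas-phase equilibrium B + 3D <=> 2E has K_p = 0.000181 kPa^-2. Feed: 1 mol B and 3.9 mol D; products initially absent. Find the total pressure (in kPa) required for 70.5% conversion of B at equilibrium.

Let X = conversion of B (basis 1 mol B); extent of reaction ξ = X.
Moles: n_B = 1 − X; n_D = 3.9 − 3X; n_E = 2X.
n_T = Σnᵢ = 4.9 − 2X.
K_p = p_E^2 / (p_B p_D^3) with p_i = (n_i/n_T)·P.
At X = 0.705: the mole-fraction product g(X) = Π y_i^ν_i = 14.43. Since K_p = g(X)·P^{-2}, P = (g/K_p)^(1/2) = (14.43/0.000181)^(1/2) = 282 kPa.

P = 282 kPa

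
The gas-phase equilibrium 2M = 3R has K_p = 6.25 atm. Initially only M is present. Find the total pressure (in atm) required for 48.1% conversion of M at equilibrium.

P = 5.56 atm

Let X = conversion of M (basis 1 mol M); extent of reaction ξ = 0.5X.
Moles: n_M = 1 − X; n_R = 1.5X.
n_T = Σnᵢ = 1 + 0.5X.
K_p = p_R^3 / (p_M^2) with p_i = (n_i/n_T)·P.
At X = 0.481: the mole-fraction product g(X) = Π y_i^ν_i = 1.124. Since K_p = g(X)·P^{1}, P = (K_p/g)^(1/1) = (6.25/1.124)^(1/1) = 5.56 atm.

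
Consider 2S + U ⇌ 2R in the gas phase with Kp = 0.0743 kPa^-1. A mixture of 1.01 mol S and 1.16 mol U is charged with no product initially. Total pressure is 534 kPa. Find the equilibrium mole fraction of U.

Take 1.01 mol S as basis and let X be its fractional conversion, so ξ = 0.505X.
Moles: n_S = 1.01 − 1.01X; n_U = 1.16 − 0.505X; n_R = 1.01X.
n_T = Σnᵢ = 2.17 − 0.505X.
Mole fractions y_i = n_i/n_T; Kp = p_R^2 / (p_S^2 p_U) with p_i = y_i·P.
Setting this equal to 0.0743 kPa^-1 and taking the physical root (0 < X < 1) gives X = 0.805.
Then n_U = 0.754, n_T = 1.76, so y_U = 0.427.

y_U = 0.427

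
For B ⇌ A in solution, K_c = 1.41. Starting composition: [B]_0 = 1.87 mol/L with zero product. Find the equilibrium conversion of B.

Let X = conversion of B; extent ξ = 1.87·X mol/L.
Concentrations: [B] = 1.87 − 1.87X; [A] = 1.87X.
K_c = [A] / ([B]).
Solving K_c = 1.41 for X ∈ (0,1): X = 0.585.

X = 0.585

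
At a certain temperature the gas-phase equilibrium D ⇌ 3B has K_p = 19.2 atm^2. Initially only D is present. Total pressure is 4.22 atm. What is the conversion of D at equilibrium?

Basis: 1 mol D initially; let X = conversion of D. Extent ξ = X.
Moles: n_D = 1 − X; n_B = 3X.
Total moles n_T = 1 + 2X.
With p_i = (n_i/n_T)P, K_p = p_B^3 / (p_D).
Substituting and setting equal to 19.2 atm^2 gives a polynomial in X; the root in (0,1) is X = 0.429.

X = 0.429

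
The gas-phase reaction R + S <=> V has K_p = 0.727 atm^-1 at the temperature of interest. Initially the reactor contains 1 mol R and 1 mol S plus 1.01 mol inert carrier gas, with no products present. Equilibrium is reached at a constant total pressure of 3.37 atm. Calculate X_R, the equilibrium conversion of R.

Basis: 1 mol R initially; let X = conversion of R. Extent ξ = X.
Mole table: n_R = 1 − X; n_S = 1 − X; n_V = X; n_I = 1.01 (inert).
Summing: n_T = 3.01 − X.
y_i = n_i/n_T, p_i = y_i·P. K_p = p_V / (p_R p_S).
This yields a degree-2 equation in X; solving on (0,1), X = 0.369.

X = 0.369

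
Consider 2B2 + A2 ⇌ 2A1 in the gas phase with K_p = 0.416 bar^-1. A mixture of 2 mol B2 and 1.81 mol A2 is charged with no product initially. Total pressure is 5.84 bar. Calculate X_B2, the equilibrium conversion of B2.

X = 0.495

Take 2 mol B2 as basis and let X be its fractional conversion, so ξ = X.
Moles: n_B2 = 2 − 2X; n_A2 = 1.81 − X; n_A1 = 2X.
Summing: n_T = 3.81 − X.
Mole fractions y_i = n_i/n_T; K_p = p_A1^2 / (p_B2^2 p_A2) with p_i = y_i·P.
Equating to 0.416 bar^-1 and solving on 0 < X < 1: X = 0.495.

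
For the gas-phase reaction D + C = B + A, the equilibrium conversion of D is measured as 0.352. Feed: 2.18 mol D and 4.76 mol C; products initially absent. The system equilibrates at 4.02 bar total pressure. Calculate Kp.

Take 2.18 mol D as basis and let X be its fractional conversion, so ξ = 2.18X.
At extent ξ: n_D = 2.18 − 2.18X; n_C = 4.76 − 2.18X; n_B = 2.18X; n_A = 2.18X.
Total moles n_T = 6.94 (Δν = 0, constant).
At X = 0.352: n_D = 1.41, n_C = 3.99, n_B = 0.767, n_A = 0.767, n_T = 6.94.
p_i = (n_i/n_T)·P. Kp = p_B p_A / (p_D p_C) = 0.104.

Kp = 0.104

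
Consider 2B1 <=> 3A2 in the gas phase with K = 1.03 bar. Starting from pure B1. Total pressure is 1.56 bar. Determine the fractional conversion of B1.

X = 0.427

Basis: 1 mol B1 initially; let X = conversion of B1. Extent ξ = 0.5X.
Moles: n_B1 = 1 − X; n_A2 = 1.5X.
Summing: n_T = 1 + 0.5X.
With p_i = (n_i/n_T)P, K = p_A2^3 / (p_B1^2).
This yields a degree-3 equation in X; solving on (0,1), X = 0.427.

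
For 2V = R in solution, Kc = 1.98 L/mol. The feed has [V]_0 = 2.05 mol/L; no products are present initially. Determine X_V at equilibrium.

Let X = conversion of V; extent ξ = 2.05X/2 mol/L.
Concentrations: [V] = 2.05 − 2.05X; [R] = 1.02X.
Kc = [R] / ([V]^2).
Solving Kc = 1.98 for X ∈ (0,1): X = 0.705.

X = 0.705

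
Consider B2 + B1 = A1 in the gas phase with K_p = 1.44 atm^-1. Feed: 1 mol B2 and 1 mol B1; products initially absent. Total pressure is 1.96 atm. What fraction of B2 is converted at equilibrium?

Take 1 mol B2 as basis and let X be its fractional conversion, so ξ = X.
At extent ξ: n_B2 = 1 − X; n_B1 = 1 − X; n_A1 = X.
Summing: n_T = 2 − X.
With p_i = (n_i/n_T)P, K_p = p_A1 / (p_B2 p_B1).
Substituting and setting equal to 1.44 atm^-1 gives a polynomial in X; the root in (0,1) is X = 0.489.

X = 0.489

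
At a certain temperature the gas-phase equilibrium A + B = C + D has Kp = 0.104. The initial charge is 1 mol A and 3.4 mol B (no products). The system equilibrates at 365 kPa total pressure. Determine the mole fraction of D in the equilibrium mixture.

y_D = 0.096

Let X = conversion of A (basis 1 mol A); extent of reaction ξ = X.
At extent ξ: n_A = 1 − X; n_B = 3.4 − X; n_C = X; n_D = X.
Since Δν = 0, n_T = 4.4 throughout.
y_i = n_i/n_T, p_i = y_i·P. Kp = p_C p_D / (p_A p_B).
Setting this equal to 0.104 and taking the physical root (0 < X < 1) gives X = 0.423.
Then n_D = 0.423, n_T = 4.4, so y_D = 0.096.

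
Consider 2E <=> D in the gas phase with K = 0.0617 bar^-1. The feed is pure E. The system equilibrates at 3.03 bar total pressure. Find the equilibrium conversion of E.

X = 0.244

Basis: 1 mol E initially; let X = conversion of E. Extent ξ = 0.5X.
Mole table: n_E = 1 − X; n_D = 0.5X.
n_T = Σnᵢ = 1 − 0.5X.
y_i = n_i/n_T, p_i = y_i·P. K = p_D / (p_E^2).
Equating to 0.0617 bar^-1 and solving on 0 < X < 1: X = 0.244.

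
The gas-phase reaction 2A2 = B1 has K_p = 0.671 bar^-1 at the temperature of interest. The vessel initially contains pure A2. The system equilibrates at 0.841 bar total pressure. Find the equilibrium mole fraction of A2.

y_A2 = 0.713

Let X = conversion of A2 (basis 1 mol A2); extent of reaction ξ = 0.5X.
Moles: n_A2 = 1 − X; n_B1 = 0.5X.
Total moles n_T = 1 − 0.5X.
Mole fractions y_i = n_i/n_T; K_p = p_B1 / (p_A2^2) with p_i = y_i·P.
This yields a degree-2 equation in X; solving on (0,1), X = 0.446.
Then n_A2 = 0.554, n_T = 0.777, so y_A2 = 0.713.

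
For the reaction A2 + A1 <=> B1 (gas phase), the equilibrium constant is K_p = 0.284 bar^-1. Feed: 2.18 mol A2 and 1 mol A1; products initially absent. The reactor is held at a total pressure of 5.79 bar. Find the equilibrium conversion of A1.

X = 0.507

Let X = conversion of A1 (basis 1 mol A1); extent of reaction ξ = X.
Species balance: n_A2 = 2.18 − X; n_A1 = 1 − X; n_B1 = X.
Summing: n_T = 3.18 − X.
With p_i = (n_i/n_T)P, K_p = p_B1 / (p_A2 p_A1).
Equating to 0.284 bar^-1 and solving on 0 < X < 1: X = 0.507.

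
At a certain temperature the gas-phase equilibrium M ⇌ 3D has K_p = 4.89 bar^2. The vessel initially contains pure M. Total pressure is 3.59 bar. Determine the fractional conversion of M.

X = 0.292

Take 1 mol M as basis and let X be its fractional conversion, so ξ = X.
At extent ξ: n_M = 1 − X; n_D = 3X.
Summing: n_T = 1 + 2X.
Mole fractions y_i = n_i/n_T; K_p = p_D^3 / (p_M) with p_i = y_i·P.
Setting this equal to 4.89 bar^2 and taking the physical root (0 < X < 1) gives X = 0.292.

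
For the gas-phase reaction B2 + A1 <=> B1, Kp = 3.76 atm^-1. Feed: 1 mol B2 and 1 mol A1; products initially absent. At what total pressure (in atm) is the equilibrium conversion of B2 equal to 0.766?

P = 4.59 atm

Take 1 mol B2 as basis and let X be its fractional conversion, so ξ = X.
At extent ξ: n_B2 = 1 − X; n_A1 = 1 − X; n_B1 = X.
Summing: n_T = 2 − X.
Kp = p_B1 / (p_B2 p_A1) with p_i = (n_i/n_T)·P.
At X = 0.766: the mole-fraction product g(X) = Π y_i^ν_i = 17.26. Since Kp = g(X)·P^{-1}, P = (g/Kp)^(1/1) = (17.26/3.76)^(1/1) = 4.59 atm.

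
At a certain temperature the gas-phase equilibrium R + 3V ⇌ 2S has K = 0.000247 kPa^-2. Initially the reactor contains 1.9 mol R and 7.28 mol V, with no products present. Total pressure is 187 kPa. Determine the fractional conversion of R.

Take 1.9 mol R as basis and let X be its fractional conversion, so ξ = 1.9X.
At extent ξ: n_R = 1.9 − 1.9X; n_V = 7.28 − 5.7X; n_S = 3.8X.
Total moles n_T = 9.18 − 3.8X.
With p_i = (n_i/n_T)P, K = p_S^2 / (p_R p_V^3).
Substituting and setting equal to 0.000247 kPa^-2 gives a polynomial in X; the root in (0,1) is X = 0.645.

X = 0.645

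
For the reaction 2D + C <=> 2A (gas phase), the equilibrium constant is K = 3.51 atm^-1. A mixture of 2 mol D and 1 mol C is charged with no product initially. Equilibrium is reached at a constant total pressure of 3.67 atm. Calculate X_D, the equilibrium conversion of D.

X = 0.595

Basis: 2 mol D initially; let X = conversion of D. Extent ξ = X.
Mole table: n_D = 2 − 2X; n_C = 1 − X; n_A = 2X.
Total moles n_T = 3 − X.
Mole fractions y_i = n_i/n_T; K = p_A^2 / (p_D^2 p_C) with p_i = y_i·P.
This yields a degree-3 equation in X; solving on (0,1), X = 0.595.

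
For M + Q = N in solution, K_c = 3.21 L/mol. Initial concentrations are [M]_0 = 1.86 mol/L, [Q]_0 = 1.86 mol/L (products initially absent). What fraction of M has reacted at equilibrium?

X = 0.666

Let X = conversion of M; extent ξ = 1.86·X mol/L.
Concentrations: [M] = 1.86 − 1.86X; [Q] = 1.86 − 1.86X; [N] = 1.86X.
K_c = [N] / ([M] [Q]).
Setting equal to 3.21 and solving for X on (0,1) gives X = 0.666.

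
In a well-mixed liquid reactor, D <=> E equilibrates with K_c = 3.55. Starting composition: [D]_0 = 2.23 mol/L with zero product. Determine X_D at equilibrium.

X = 0.780

Let X = conversion of D; extent ξ = 2.23·X mol/L.
Concentrations: [D] = 2.23 − 2.23X; [E] = 2.23X.
K_c = [E] / ([D]).
Equating to 3.55: the physical root is X = 0.780.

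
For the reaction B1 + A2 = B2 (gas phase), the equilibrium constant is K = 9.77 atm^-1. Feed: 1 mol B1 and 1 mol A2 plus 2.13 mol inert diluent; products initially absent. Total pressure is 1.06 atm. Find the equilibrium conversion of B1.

X = 0.560

Take 1 mol B1 as basis and let X be its fractional conversion, so ξ = X.
Moles: n_B1 = 1 − X; n_A2 = 1 − X; n_B2 = X; n_I = 2.13 (inert).
Summing: n_T = 4.13 − X.
With p_i = (n_i/n_T)P, K = p_B2 / (p_B1 p_A2).
This yields a degree-2 equation in X; solving on (0,1), X = 0.560.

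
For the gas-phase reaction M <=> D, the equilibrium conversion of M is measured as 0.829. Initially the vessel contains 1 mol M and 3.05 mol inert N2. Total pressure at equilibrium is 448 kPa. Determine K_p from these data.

Take 1 mol M as basis and let X be its fractional conversion, so ξ = X.
Moles: n_M = 1 − X; n_D = X; n_I = 3.05 (inert).
Total moles n_T = 4.05 (Δν = 0, constant).
At X = 0.829: n_M = 0.171, n_D = 0.829, n_T = 4.05.
p_i = (n_i/n_T)·P. K_p = p_D / (p_M) = 4.85.

K_p = 4.85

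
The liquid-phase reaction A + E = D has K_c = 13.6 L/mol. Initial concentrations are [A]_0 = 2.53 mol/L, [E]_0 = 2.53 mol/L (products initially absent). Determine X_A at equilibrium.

Let X = conversion of A; extent ξ = 2.53·X mol/L.
Concentrations: [A] = 2.53 − 2.53X; [E] = 2.53 − 2.53X; [D] = 2.53X.
K_c = [D] / ([A] [E]).
Setting equal to 13.6 and solving for X on (0,1) gives X = 0.843.

X = 0.843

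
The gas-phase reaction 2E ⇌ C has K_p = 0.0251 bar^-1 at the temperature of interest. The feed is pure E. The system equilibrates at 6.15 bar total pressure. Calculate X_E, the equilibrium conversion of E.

X = 0.214

Basis: 1 mol E initially; let X = conversion of E. Extent ξ = 0.5X.
Moles: n_E = 1 − X; n_C = 0.5X.
n_T = Σnᵢ = 1 − 0.5X.
With p_i = (n_i/n_T)P, K_p = p_C / (p_E^2).
This yields a degree-2 equation in X; solving on (0,1), X = 0.214.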